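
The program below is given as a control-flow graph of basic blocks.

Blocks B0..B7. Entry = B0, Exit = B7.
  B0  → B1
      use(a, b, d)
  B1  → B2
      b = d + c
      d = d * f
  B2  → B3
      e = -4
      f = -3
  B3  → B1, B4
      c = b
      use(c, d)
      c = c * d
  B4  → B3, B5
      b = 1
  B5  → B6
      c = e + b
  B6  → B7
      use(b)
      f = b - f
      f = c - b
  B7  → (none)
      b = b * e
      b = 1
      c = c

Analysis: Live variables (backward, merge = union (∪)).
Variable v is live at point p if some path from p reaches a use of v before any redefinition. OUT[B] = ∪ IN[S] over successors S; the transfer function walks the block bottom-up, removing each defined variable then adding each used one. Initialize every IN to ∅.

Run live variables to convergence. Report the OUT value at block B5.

Fixpoint table:
  B0:  IN={a, b, c, d, f}  OUT={c, d, f}
  B1:  IN={c, d, f}  OUT={b, d}
  B2:  IN={b, d}  OUT={b, d, e, f}
  B3:  IN={b, d, e, f}  OUT={c, d, e, f}
  B4:  IN={d, e, f}  OUT={b, d, e, f}
  B5:  IN={b, e, f}  OUT={b, c, e, f}
  B6:  IN={b, c, e, f}  OUT={b, c, e}
  B7:  IN={b, c, e}  OUT={}

Merge at B5: OUT[B5] = IN[B6] = {b, c, e, f}

Answer: {b, c, e, f}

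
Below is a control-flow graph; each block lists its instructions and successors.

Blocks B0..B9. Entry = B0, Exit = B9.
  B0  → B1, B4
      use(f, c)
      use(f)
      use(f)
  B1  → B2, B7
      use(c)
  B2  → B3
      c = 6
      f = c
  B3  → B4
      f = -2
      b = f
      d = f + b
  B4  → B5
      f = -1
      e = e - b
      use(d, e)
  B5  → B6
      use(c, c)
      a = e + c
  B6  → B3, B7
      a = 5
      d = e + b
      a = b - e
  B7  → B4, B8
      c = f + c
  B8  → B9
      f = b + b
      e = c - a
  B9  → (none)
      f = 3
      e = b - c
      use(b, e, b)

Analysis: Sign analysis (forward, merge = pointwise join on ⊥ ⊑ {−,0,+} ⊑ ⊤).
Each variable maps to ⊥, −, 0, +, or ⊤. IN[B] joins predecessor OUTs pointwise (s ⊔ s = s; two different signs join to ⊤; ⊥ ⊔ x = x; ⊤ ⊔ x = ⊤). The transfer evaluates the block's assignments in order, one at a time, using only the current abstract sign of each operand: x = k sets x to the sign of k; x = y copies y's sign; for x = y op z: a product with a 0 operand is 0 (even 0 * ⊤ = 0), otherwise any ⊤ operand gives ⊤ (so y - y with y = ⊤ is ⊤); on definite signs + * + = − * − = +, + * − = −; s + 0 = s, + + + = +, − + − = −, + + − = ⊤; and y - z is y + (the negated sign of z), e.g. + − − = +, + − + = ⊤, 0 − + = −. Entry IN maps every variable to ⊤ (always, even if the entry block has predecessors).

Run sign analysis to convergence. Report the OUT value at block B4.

Converged values:
  B0:   IN=(all ⊤)   OUT=(all ⊤)
  B1:   IN=(all ⊤)   OUT=(all ⊤)
  B2:   IN=(all ⊤)   OUT={c:+, f:+; rest ⊤}
  B3:   IN=(all ⊤)   OUT={b:-, d:-, f:-; rest ⊤}
  B4:   IN=(all ⊤)   OUT={f:-; rest ⊤}
  B5:   IN={f:-; rest ⊤}   OUT={f:-; rest ⊤}
  B6:   IN={f:-; rest ⊤}   OUT={f:-; rest ⊤}
  B7:   IN=(all ⊤)   OUT=(all ⊤)
  B8:   IN=(all ⊤)   OUT=(all ⊤)
  B9:   IN=(all ⊤)   OUT={f:+; rest ⊤}

Merge at B4: IN[B4] = OUT[B0] ⊔ OUT[B3] ⊔ OUT[B7] = {a: ⊤, b: ⊤, c: ⊤, d: ⊤, e: ⊤, f: ⊤}
Applying B4's transfer function to that IN value gives OUT[B4] (row B4 above).

Answer: {a: ⊤, b: ⊤, c: ⊤, d: ⊤, e: ⊤, f: -}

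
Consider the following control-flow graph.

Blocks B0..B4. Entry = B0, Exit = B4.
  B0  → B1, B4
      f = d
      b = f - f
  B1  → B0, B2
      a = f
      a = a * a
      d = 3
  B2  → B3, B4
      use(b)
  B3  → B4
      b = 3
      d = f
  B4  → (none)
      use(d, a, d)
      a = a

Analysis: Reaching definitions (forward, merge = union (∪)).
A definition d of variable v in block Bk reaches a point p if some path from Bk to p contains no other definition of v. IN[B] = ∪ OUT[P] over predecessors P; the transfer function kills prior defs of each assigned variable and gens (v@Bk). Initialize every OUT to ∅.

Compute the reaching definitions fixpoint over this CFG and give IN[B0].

Fixpoint table:
  B0:  IN={a@B1, b@B0, d@B1, f@B0}  OUT={a@B1, b@B0, d@B1, f@B0}
  B1:  IN={a@B1, b@B0, d@B1, f@B0}  OUT={a@B1, b@B0, d@B1, f@B0}
  B2:  IN={a@B1, b@B0, d@B1, f@B0}  OUT={a@B1, b@B0, d@B1, f@B0}
  B3:  IN={a@B1, b@B0, d@B1, f@B0}  OUT={a@B1, b@B3, d@B3, f@B0}
  B4:  IN={a@B1, b@B0, b@B3, d@B1, d@B3, f@B0}  OUT={a@B4, b@B0, b@B3, d@B1, d@B3, f@B0}

Merge at B0 (entry node, so the boundary value {} is joined with the incoming edge(s)): IN[B0] = {} ⊔ OUT[B1] = {a@B1, b@B0, d@B1, f@B0}

Answer: {a@B1, b@B0, d@B1, f@B0}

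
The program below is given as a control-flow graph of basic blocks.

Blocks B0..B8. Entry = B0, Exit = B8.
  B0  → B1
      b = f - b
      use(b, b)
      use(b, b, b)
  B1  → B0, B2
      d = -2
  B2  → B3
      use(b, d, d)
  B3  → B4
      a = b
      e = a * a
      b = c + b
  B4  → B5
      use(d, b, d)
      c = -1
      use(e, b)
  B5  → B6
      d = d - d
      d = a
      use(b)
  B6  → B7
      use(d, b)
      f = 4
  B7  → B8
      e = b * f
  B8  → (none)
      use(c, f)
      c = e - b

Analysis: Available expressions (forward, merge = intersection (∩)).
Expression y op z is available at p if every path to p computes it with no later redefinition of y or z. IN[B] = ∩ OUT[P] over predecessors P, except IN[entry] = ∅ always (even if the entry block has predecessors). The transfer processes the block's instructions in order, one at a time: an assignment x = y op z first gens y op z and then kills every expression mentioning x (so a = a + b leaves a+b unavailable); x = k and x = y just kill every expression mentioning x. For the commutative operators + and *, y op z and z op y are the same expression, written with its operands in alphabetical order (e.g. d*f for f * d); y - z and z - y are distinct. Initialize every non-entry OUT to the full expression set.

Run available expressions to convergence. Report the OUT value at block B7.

Converged values:
  B0:   IN={}   OUT={}
  B1:   IN={}   OUT={}
  B2:   IN={}   OUT={}
  B3:   IN={}   OUT={a*a}
  B4:   IN={a*a}   OUT={a*a}
  B5:   IN={a*a}   OUT={a*a}
  B6:   IN={a*a}   OUT={a*a}
  B7:   IN={a*a}   OUT={a*a, b*f}
  B8:   IN={a*a, b*f}   OUT={a*a, b*f, e-b}

Merge at B7: IN[B7] = OUT[B6] = {a*a}
Applying B7's transfer function to that IN value gives OUT[B7] (row B7 above).

Answer: {a*a, b*f}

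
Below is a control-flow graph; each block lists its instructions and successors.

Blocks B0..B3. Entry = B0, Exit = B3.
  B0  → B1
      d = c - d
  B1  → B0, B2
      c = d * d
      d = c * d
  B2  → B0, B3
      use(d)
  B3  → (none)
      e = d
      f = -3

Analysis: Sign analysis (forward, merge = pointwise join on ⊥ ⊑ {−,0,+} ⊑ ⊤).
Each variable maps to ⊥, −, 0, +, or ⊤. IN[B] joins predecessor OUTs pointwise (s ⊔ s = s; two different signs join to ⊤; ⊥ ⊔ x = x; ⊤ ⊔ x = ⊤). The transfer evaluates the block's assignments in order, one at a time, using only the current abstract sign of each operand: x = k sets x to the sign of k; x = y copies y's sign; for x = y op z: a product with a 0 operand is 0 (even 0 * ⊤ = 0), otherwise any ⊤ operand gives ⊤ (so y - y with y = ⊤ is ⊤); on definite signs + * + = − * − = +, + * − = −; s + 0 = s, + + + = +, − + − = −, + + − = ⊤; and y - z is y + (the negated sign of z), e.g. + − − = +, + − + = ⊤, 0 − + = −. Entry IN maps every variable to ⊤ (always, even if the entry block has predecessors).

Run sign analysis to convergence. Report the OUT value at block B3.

Answer: {a: ⊤, b: ⊤, c: ⊤, d: ⊤, e: ⊤, f: -}

Working:
Converged values:
  B0:   IN=(all ⊤)   OUT=(all ⊤)
  B1:   IN=(all ⊤)   OUT=(all ⊤)
  B2:   IN=(all ⊤)   OUT=(all ⊤)
  B3:   IN=(all ⊤)   OUT={f:-; rest ⊤}

Merge at B3: IN[B3] = OUT[B2] = {a: ⊤, b: ⊤, c: ⊤, d: ⊤, e: ⊤, f: ⊤}
Applying B3's transfer function to that IN value gives OUT[B3] (row B3 above).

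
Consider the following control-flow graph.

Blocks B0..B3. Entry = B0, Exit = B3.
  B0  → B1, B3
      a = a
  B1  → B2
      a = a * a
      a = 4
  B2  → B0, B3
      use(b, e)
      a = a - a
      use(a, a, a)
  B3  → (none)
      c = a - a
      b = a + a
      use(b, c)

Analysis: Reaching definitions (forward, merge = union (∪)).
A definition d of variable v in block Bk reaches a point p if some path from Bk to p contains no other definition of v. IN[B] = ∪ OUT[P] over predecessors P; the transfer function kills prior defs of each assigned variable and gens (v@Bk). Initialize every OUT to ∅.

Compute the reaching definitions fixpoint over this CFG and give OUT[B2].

Per-block solution:
  B0:   IN={a@B2}   OUT={a@B0}
  B1:   IN={a@B0}   OUT={a@B1}
  B2:   IN={a@B1}   OUT={a@B2}
  B3:   IN={a@B0, a@B2}   OUT={a@B0, a@B2, b@B3, c@B3}

Merge at B2: IN[B2] = OUT[B1] = {a@B1}
Applying B2's transfer function to that IN value gives OUT[B2] (row B2 above).

Answer: {a@B2}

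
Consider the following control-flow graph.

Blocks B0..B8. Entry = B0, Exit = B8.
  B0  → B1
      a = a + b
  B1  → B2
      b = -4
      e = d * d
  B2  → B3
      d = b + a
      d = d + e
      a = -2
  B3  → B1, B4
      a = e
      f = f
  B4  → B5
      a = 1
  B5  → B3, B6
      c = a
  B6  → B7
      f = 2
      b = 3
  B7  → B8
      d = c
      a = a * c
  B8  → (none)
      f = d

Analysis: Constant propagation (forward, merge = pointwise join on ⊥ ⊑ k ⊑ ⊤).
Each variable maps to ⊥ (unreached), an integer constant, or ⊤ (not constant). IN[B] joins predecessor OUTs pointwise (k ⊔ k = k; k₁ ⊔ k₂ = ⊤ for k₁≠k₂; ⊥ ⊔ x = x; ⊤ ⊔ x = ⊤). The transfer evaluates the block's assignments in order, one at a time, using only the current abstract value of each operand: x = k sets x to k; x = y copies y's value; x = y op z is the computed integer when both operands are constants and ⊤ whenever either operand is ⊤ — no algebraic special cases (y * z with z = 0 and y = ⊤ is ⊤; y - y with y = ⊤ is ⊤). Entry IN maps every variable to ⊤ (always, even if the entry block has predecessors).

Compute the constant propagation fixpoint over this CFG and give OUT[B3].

Per-block solution:
  B0:   IN=(all ⊤)   OUT=(all ⊤)
  B1:   IN=(all ⊤)   OUT={b:-4; rest ⊤}
  B2:   IN={b:-4; rest ⊤}   OUT={a:-2, b:-4; rest ⊤}
  B3:   IN={b:-4; rest ⊤}   OUT={b:-4; rest ⊤}
  B4:   IN={b:-4; rest ⊤}   OUT={a:1, b:-4; rest ⊤}
  B5:   IN={a:1, b:-4; rest ⊤}   OUT={a:1, b:-4, c:1; rest ⊤}
  B6:   IN={a:1, b:-4, c:1; rest ⊤}   OUT={a:1, b:3, c:1, f:2; rest ⊤}
  B7:   IN={a:1, b:3, c:1, f:2; rest ⊤}   OUT={a:1, b:3, c:1, d:1, f:2; rest ⊤}
  B8:   IN={a:1, b:3, c:1, d:1, f:2; rest ⊤}   OUT={a:1, b:3, c:1, d:1, f:1; rest ⊤}

Merge at B3: IN[B3] = OUT[B2] ⊔ OUT[B5] = {a: ⊤, b: -4, c: ⊤, d: ⊤, e: ⊤, f: ⊤}
Applying B3's transfer function to that IN value gives OUT[B3] (row B3 above).

Answer: {a: ⊤, b: -4, c: ⊤, d: ⊤, e: ⊤, f: ⊤}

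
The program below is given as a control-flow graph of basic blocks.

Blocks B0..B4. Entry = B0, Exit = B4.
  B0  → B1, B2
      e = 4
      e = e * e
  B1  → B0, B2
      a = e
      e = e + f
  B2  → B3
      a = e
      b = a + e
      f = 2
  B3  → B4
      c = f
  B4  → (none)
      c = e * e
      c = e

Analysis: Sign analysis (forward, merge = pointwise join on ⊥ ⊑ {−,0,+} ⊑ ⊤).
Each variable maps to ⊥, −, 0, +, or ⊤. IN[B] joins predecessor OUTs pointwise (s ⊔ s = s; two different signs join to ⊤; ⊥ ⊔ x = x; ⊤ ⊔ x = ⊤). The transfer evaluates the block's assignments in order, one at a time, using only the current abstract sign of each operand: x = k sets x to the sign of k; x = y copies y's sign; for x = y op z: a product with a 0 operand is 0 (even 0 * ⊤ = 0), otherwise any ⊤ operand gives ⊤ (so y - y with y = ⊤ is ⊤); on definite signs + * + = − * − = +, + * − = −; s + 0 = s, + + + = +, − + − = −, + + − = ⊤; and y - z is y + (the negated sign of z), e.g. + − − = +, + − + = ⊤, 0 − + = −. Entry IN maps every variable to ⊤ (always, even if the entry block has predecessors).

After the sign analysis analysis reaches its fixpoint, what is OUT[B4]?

Answer: {a: ⊤, b: ⊤, c: ⊤, d: ⊤, e: ⊤, f: +}

Trace:
Per-block solution:
  B0: | IN=(all ⊤) | OUT={e:+; rest ⊤}
  B1: | IN={e:+; rest ⊤} | OUT={a:+; rest ⊤}
  B2: | IN=(all ⊤) | OUT={f:+; rest ⊤}
  B3: | IN={f:+; rest ⊤} | OUT={c:+, f:+; rest ⊤}
  B4: | IN={c:+, f:+; rest ⊤} | OUT={f:+; rest ⊤}

Merge at B4: IN[B4] = OUT[B3] = {a: ⊤, b: ⊤, c: +, d: ⊤, e: ⊤, f: +}
Applying B4's transfer function to that IN value gives OUT[B4] (row B4 above).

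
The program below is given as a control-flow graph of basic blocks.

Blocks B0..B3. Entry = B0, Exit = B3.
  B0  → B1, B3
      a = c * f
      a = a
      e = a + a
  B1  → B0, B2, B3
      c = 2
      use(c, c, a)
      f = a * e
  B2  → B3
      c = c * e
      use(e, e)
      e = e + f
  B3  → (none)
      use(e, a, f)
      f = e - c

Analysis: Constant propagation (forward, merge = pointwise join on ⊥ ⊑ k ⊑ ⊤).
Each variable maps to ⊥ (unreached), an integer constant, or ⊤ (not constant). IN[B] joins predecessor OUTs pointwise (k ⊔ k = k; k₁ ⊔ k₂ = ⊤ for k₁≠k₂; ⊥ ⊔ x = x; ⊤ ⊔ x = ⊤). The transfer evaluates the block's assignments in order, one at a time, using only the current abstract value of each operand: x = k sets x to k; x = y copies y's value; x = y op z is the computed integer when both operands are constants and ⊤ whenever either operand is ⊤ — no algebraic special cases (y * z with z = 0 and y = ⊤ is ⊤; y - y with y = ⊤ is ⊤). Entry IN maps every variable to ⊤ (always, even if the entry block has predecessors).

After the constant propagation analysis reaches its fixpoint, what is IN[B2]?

Per-block solution:
  B0:   IN=(all ⊤)   OUT=(all ⊤)
  B1:   IN=(all ⊤)   OUT={c:2; rest ⊤}
  B2:   IN={c:2; rest ⊤}   OUT=(all ⊤)
  B3:   IN=(all ⊤)   OUT=(all ⊤)

Merge at B2: IN[B2] = OUT[B1] = {a: ⊤, b: ⊤, c: 2, d: ⊤, e: ⊤, f: ⊤}

Answer: {a: ⊤, b: ⊤, c: 2, d: ⊤, e: ⊤, f: ⊤}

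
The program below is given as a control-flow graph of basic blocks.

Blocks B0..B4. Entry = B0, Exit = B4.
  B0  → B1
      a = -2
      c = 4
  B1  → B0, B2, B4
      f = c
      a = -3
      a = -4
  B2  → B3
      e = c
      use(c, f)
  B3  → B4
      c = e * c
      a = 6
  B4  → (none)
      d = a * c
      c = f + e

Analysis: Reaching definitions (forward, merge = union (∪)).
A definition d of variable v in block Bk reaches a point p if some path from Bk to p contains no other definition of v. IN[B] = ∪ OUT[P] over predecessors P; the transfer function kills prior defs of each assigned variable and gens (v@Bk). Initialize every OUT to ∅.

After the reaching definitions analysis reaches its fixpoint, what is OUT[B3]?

Converged values:
  B0:   IN={a@B1, c@B0, f@B1}   OUT={a@B0, c@B0, f@B1}
  B1:   IN={a@B0, c@B0, f@B1}   OUT={a@B1, c@B0, f@B1}
  B2:   IN={a@B1, c@B0, f@B1}   OUT={a@B1, c@B0, e@B2, f@B1}
  B3:   IN={a@B1, c@B0, e@B2, f@B1}   OUT={a@B3, c@B3, e@B2, f@B1}
  B4:   IN={a@B1, a@B3, c@B0, c@B3, e@B2, f@B1}   OUT={a@B1, a@B3, c@B4, d@B4, e@B2, f@B1}

Merge at B3: IN[B3] = OUT[B2] = {a@B1, c@B0, e@B2, f@B1}
Applying B3's transfer function to that IN value gives OUT[B3] (row B3 above).

Answer: {a@B3, c@B3, e@B2, f@B1}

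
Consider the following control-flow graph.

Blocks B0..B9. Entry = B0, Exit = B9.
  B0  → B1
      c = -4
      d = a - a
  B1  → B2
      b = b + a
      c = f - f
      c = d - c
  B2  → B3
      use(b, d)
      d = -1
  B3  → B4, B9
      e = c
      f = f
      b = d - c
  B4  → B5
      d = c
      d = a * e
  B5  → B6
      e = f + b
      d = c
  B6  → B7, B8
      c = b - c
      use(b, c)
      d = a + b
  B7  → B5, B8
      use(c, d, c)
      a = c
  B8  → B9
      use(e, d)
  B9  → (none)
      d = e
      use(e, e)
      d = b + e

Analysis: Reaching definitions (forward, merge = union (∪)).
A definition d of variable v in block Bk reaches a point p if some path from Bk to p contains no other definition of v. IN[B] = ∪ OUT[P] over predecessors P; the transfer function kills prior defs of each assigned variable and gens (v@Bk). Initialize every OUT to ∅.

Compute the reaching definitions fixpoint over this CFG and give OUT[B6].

Answer: {a@B7, b@B3, c@B6, d@B6, e@B5, f@B3}

Trace:
Per-block solution:
  B0: | IN={} | OUT={c@B0, d@B0}
  B1: | IN={c@B0, d@B0} | OUT={b@B1, c@B1, d@B0}
  B2: | IN={b@B1, c@B1, d@B0} | OUT={b@B1, c@B1, d@B2}
  B3: | IN={b@B1, c@B1, d@B2} | OUT={b@B3, c@B1, d@B2, e@B3, f@B3}
  B4: | IN={b@B3, c@B1, d@B2, e@B3, f@B3} | OUT={b@B3, c@B1, d@B4, e@B3, f@B3}
  B5: | IN={a@B7, b@B3, c@B1, c@B6, d@B4, d@B6, e@B3, e@B5, f@B3} | OUT={a@B7, b@B3, c@B1, c@B6, d@B5, e@B5, f@B3}
  B6: | IN={a@B7, b@B3, c@B1, c@B6, d@B5, e@B5, f@B3} | OUT={a@B7, b@B3, c@B6, d@B6, e@B5, f@B3}
  B7: | IN={a@B7, b@B3, c@B6, d@B6, e@B5, f@B3} | OUT={a@B7, b@B3, c@B6, d@B6, e@B5, f@B3}
  B8: | IN={a@B7, b@B3, c@B6, d@B6, e@B5, f@B3} | OUT={a@B7, b@B3, c@B6, d@B6, e@B5, f@B3}
  B9: | IN={a@B7, b@B3, c@B1, c@B6, d@B2, d@B6, e@B3, e@B5, f@B3} | OUT={a@B7, b@B3, c@B1, c@B6, d@B9, e@B3, e@B5, f@B3}

Merge at B6: IN[B6] = OUT[B5] = {a@B7, b@B3, c@B1, c@B6, d@B5, e@B5, f@B3}
Applying B6's transfer function to that IN value gives OUT[B6] (row B6 above).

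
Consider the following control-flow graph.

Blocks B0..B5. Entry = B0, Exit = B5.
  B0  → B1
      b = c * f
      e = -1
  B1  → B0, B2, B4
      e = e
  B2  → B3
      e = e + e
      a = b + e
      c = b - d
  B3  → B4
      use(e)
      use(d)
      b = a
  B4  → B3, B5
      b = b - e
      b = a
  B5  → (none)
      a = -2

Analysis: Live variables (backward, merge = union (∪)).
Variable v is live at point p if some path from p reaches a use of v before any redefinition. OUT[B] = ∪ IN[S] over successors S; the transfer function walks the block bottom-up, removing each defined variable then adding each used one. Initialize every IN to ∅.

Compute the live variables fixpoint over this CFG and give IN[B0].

Fixpoint table:
  B0:   IN={a, c, d, f}   OUT={a, b, c, d, e, f}
  B1:   IN={a, b, c, d, e, f}   OUT={a, b, c, d, e, f}
  B2:   IN={b, d, e}   OUT={a, d, e}
  B3:   IN={a, d, e}   OUT={a, b, d, e}
  B4:   IN={a, b, d, e}   OUT={a, d, e}
  B5:   IN={}   OUT={}

Merge at B0: OUT[B0] = IN[B1] = {a, b, c, d, e, f}
Applying B0's transfer function to that OUT value gives IN[B0] (row B0 above).

Answer: {a, c, d, f}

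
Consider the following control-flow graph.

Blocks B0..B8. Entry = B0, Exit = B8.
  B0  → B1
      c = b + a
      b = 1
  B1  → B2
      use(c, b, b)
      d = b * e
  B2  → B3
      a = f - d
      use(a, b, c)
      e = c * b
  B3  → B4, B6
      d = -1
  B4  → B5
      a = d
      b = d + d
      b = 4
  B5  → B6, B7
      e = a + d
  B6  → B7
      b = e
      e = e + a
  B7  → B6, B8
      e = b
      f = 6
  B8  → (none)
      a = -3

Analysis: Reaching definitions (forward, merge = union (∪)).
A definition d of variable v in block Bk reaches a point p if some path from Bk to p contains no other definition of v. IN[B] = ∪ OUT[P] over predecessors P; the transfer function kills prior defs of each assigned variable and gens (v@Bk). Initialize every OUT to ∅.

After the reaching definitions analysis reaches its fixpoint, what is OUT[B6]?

Answer: {a@B2, a@B4, b@B6, c@B0, d@B3, e@B6, f@B7}

Derivation:
Fixpoint table:
  B0:  IN={}  OUT={b@B0, c@B0}
  B1:  IN={b@B0, c@B0}  OUT={b@B0, c@B0, d@B1}
  B2:  IN={b@B0, c@B0, d@B1}  OUT={a@B2, b@B0, c@B0, d@B1, e@B2}
  B3:  IN={a@B2, b@B0, c@B0, d@B1, e@B2}  OUT={a@B2, b@B0, c@B0, d@B3, e@B2}
  B4:  IN={a@B2, b@B0, c@B0, d@B3, e@B2}  OUT={a@B4, b@B4, c@B0, d@B3, e@B2}
  B5:  IN={a@B4, b@B4, c@B0, d@B3, e@B2}  OUT={a@B4, b@B4, c@B0, d@B3, e@B5}
  B6:  IN={a@B2, a@B4, b@B0, b@B4, b@B6, c@B0, d@B3, e@B2, e@B5, e@B7, f@B7}  OUT={a@B2, a@B4, b@B6, c@B0, d@B3, e@B6, f@B7}
  B7:  IN={a@B2, a@B4, b@B4, b@B6, c@B0, d@B3, e@B5, e@B6, f@B7}  OUT={a@B2, a@B4, b@B4, b@B6, c@B0, d@B3, e@B7, f@B7}
  B8:  IN={a@B2, a@B4, b@B4, b@B6, c@B0, d@B3, e@B7, f@B7}  OUT={a@B8, b@B4, b@B6, c@B0, d@B3, e@B7, f@B7}

Merge at B6: IN[B6] = OUT[B3] ⊔ OUT[B5] ⊔ OUT[B7] = {a@B2, a@B4, b@B0, b@B4, b@B6, c@B0, d@B3, e@B2, e@B5, e@B7, f@B7}
Applying B6's transfer function to that IN value gives OUT[B6] (row B6 above).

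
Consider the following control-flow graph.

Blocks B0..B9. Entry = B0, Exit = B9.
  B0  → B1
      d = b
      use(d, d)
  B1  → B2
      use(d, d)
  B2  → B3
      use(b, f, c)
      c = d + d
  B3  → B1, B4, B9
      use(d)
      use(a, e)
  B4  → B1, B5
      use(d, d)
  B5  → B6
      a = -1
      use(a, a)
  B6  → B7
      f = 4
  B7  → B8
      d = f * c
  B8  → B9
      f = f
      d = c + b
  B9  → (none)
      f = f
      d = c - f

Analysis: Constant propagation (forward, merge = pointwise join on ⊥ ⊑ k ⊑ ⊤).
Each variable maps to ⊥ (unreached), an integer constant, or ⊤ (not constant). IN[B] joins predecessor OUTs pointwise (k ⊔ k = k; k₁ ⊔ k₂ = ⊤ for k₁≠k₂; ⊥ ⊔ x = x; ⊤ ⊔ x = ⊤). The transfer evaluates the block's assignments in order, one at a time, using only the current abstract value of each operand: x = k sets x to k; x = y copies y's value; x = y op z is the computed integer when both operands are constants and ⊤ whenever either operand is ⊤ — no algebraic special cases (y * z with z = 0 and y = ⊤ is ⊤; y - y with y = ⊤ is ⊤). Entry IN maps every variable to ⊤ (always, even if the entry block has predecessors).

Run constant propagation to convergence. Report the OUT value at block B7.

Fixpoint table:
  B0: | IN=(all ⊤) | OUT=(all ⊤)
  B1: | IN=(all ⊤) | OUT=(all ⊤)
  B2: | IN=(all ⊤) | OUT=(all ⊤)
  B3: | IN=(all ⊤) | OUT=(all ⊤)
  B4: | IN=(all ⊤) | OUT=(all ⊤)
  B5: | IN=(all ⊤) | OUT={a:-1; rest ⊤}
  B6: | IN={a:-1; rest ⊤} | OUT={a:-1, f:4; rest ⊤}
  B7: | IN={a:-1, f:4; rest ⊤} | OUT={a:-1, f:4; rest ⊤}
  B8: | IN={a:-1, f:4; rest ⊤} | OUT={a:-1, f:4; rest ⊤}
  B9: | IN=(all ⊤) | OUT=(all ⊤)

Merge at B7: IN[B7] = OUT[B6] = {a: -1, b: ⊤, c: ⊤, d: ⊤, e: ⊤, f: 4}
Applying B7's transfer function to that IN value gives OUT[B7] (row B7 above).

Answer: {a: -1, b: ⊤, c: ⊤, d: ⊤, e: ⊤, f: 4}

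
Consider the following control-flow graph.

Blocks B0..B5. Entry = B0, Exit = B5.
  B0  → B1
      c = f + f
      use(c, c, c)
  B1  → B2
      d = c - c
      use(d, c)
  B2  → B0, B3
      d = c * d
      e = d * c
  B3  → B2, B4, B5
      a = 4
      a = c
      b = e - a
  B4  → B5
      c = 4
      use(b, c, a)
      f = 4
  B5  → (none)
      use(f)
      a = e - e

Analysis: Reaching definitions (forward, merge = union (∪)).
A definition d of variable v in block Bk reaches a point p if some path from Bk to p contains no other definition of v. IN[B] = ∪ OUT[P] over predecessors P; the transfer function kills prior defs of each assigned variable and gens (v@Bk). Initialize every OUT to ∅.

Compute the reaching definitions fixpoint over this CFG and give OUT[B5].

Answer: {a@B5, b@B3, c@B0, c@B4, d@B2, e@B2, f@B4}

Derivation:
Converged values:
  B0: | IN={a@B3, b@B3, c@B0, d@B2, e@B2} | OUT={a@B3, b@B3, c@B0, d@B2, e@B2}
  B1: | IN={a@B3, b@B3, c@B0, d@B2, e@B2} | OUT={a@B3, b@B3, c@B0, d@B1, e@B2}
  B2: | IN={a@B3, b@B3, c@B0, d@B1, d@B2, e@B2} | OUT={a@B3, b@B3, c@B0, d@B2, e@B2}
  B3: | IN={a@B3, b@B3, c@B0, d@B2, e@B2} | OUT={a@B3, b@B3, c@B0, d@B2, e@B2}
  B4: | IN={a@B3, b@B3, c@B0, d@B2, e@B2} | OUT={a@B3, b@B3, c@B4, d@B2, e@B2, f@B4}
  B5: | IN={a@B3, b@B3, c@B0, c@B4, d@B2, e@B2, f@B4} | OUT={a@B5, b@B3, c@B0, c@B4, d@B2, e@B2, f@B4}

Merge at B5: IN[B5] = OUT[B3] ⊔ OUT[B4] = {a@B3, b@B3, c@B0, c@B4, d@B2, e@B2, f@B4}
Applying B5's transfer function to that IN value gives OUT[B5] (row B5 above).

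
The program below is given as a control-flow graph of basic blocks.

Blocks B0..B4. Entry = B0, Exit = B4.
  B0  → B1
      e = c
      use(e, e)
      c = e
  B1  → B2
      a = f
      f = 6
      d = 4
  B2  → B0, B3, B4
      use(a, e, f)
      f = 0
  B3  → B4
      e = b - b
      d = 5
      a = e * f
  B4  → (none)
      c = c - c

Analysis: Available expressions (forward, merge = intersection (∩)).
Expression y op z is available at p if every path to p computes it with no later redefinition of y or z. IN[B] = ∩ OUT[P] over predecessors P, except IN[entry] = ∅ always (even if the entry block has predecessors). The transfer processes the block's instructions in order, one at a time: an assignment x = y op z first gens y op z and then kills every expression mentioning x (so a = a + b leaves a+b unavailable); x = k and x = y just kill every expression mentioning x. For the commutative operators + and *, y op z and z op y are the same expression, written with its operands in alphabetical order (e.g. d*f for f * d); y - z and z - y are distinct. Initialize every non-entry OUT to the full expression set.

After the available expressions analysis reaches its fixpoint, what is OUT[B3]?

Answer: {b-b, e*f}

Derivation:
Fixpoint table:
  B0: | IN={} | OUT={}
  B1: | IN={} | OUT={}
  B2: | IN={} | OUT={}
  B3: | IN={} | OUT={b-b, e*f}
  B4: | IN={} | OUT={}

Merge at B3: IN[B3] = OUT[B2] = {}
Applying B3's transfer function to that IN value gives OUT[B3] (row B3 above).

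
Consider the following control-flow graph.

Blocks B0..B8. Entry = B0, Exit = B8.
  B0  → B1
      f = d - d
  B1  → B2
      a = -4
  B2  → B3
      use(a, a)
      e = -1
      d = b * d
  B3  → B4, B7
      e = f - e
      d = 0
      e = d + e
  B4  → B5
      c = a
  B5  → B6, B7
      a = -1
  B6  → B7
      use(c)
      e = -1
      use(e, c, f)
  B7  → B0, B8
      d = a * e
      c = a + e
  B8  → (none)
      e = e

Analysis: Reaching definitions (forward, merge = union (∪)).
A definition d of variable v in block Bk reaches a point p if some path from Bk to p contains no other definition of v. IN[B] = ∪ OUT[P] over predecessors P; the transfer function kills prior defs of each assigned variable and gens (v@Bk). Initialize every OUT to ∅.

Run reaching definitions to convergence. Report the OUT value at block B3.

Answer: {a@B1, c@B7, d@B3, e@B3, f@B0}

Working:
Per-block solution:
  B0: | IN={a@B1, a@B5, c@B7, d@B7, e@B3, e@B6, f@B0} | OUT={a@B1, a@B5, c@B7, d@B7, e@B3, e@B6, f@B0}
  B1: | IN={a@B1, a@B5, c@B7, d@B7, e@B3, e@B6, f@B0} | OUT={a@B1, c@B7, d@B7, e@B3, e@B6, f@B0}
  B2: | IN={a@B1, c@B7, d@B7, e@B3, e@B6, f@B0} | OUT={a@B1, c@B7, d@B2, e@B2, f@B0}
  B3: | IN={a@B1, c@B7, d@B2, e@B2, f@B0} | OUT={a@B1, c@B7, d@B3, e@B3, f@B0}
  B4: | IN={a@B1, c@B7, d@B3, e@B3, f@B0} | OUT={a@B1, c@B4, d@B3, e@B3, f@B0}
  B5: | IN={a@B1, c@B4, d@B3, e@B3, f@B0} | OUT={a@B5, c@B4, d@B3, e@B3, f@B0}
  B6: | IN={a@B5, c@B4, d@B3, e@B3, f@B0} | OUT={a@B5, c@B4, d@B3, e@B6, f@B0}
  B7: | IN={a@B1, a@B5, c@B4, c@B7, d@B3, e@B3, e@B6, f@B0} | OUT={a@B1, a@B5, c@B7, d@B7, e@B3, e@B6, f@B0}
  B8: | IN={a@B1, a@B5, c@B7, d@B7, e@B3, e@B6, f@B0} | OUT={a@B1, a@B5, c@B7, d@B7, e@B8, f@B0}

Merge at B3: IN[B3] = OUT[B2] = {a@B1, c@B7, d@B2, e@B2, f@B0}
Applying B3's transfer function to that IN value gives OUT[B3] (row B3 above).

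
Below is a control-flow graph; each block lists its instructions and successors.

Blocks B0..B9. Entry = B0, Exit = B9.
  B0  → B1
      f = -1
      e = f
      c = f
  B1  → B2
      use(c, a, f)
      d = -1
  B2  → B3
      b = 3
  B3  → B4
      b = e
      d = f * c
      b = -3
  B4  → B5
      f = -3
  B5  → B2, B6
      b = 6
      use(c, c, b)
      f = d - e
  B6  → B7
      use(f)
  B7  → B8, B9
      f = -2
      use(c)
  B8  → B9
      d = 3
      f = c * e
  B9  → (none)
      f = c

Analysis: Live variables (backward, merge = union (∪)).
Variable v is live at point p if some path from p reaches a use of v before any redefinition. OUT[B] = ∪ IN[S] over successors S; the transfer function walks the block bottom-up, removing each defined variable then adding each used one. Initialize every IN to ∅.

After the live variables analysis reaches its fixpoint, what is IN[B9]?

Converged values:
  B0:   IN={a}   OUT={a, c, e, f}
  B1:   IN={a, c, e, f}   OUT={c, e, f}
  B2:   IN={c, e, f}   OUT={c, e, f}
  B3:   IN={c, e, f}   OUT={c, d, e}
  B4:   IN={c, d, e}   OUT={c, d, e}
  B5:   IN={c, d, e}   OUT={c, e, f}
  B6:   IN={c, e, f}   OUT={c, e}
  B7:   IN={c, e}   OUT={c, e}
  B8:   IN={c, e}   OUT={c}
  B9:   IN={c}   OUT={}

B9 is the boundary node: OUT[B9] = {}
Applying B9's transfer function to that OUT value gives IN[B9] (row B9 above).

Answer: {c}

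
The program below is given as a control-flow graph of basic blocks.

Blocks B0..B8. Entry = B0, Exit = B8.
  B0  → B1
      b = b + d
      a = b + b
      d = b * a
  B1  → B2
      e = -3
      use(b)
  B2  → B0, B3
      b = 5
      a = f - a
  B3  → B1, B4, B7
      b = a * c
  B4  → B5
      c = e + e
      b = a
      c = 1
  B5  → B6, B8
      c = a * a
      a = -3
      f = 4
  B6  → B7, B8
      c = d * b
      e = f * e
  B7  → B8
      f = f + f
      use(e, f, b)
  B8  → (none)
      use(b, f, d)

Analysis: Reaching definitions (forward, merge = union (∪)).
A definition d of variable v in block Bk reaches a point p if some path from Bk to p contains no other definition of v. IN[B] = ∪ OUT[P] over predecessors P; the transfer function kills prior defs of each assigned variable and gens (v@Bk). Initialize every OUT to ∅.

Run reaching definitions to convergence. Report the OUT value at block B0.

Converged values:
  B0: | IN={a@B2, b@B2, d@B0, e@B1} | OUT={a@B0, b@B0, d@B0, e@B1}
  B1: | IN={a@B0, a@B2, b@B0, b@B3, d@B0, e@B1} | OUT={a@B0, a@B2, b@B0, b@B3, d@B0, e@B1}
  B2: | IN={a@B0, a@B2, b@B0, b@B3, d@B0, e@B1} | OUT={a@B2, b@B2, d@B0, e@B1}
  B3: | IN={a@B2, b@B2, d@B0, e@B1} | OUT={a@B2, b@B3, d@B0, e@B1}
  B4: | IN={a@B2, b@B3, d@B0, e@B1} | OUT={a@B2, b@B4, c@B4, d@B0, e@B1}
  B5: | IN={a@B2, b@B4, c@B4, d@B0, e@B1} | OUT={a@B5, b@B4, c@B5, d@B0, e@B1, f@B5}
  B6: | IN={a@B5, b@B4, c@B5, d@B0, e@B1, f@B5} | OUT={a@B5, b@B4, c@B6, d@B0, e@B6, f@B5}
  B7: | IN={a@B2, a@B5, b@B3, b@B4, c@B6, d@B0, e@B1, e@B6, f@B5} | OUT={a@B2, a@B5, b@B3, b@B4, c@B6, d@B0, e@B1, e@B6, f@B7}
  B8: | IN={a@B2, a@B5, b@B3, b@B4, c@B5, c@B6, d@B0, e@B1, e@B6, f@B5, f@B7} | OUT={a@B2, a@B5, b@B3, b@B4, c@B5, c@B6, d@B0, e@B1, e@B6, f@B5, f@B7}

Merge at B0 (entry node, so the boundary value {} is joined with the incoming edge(s)): IN[B0] = {} ⊔ OUT[B2] = {a@B2, b@B2, d@B0, e@B1}
Applying B0's transfer function to that IN value gives OUT[B0] (row B0 above).

Answer: {a@B0, b@B0, d@B0, e@B1}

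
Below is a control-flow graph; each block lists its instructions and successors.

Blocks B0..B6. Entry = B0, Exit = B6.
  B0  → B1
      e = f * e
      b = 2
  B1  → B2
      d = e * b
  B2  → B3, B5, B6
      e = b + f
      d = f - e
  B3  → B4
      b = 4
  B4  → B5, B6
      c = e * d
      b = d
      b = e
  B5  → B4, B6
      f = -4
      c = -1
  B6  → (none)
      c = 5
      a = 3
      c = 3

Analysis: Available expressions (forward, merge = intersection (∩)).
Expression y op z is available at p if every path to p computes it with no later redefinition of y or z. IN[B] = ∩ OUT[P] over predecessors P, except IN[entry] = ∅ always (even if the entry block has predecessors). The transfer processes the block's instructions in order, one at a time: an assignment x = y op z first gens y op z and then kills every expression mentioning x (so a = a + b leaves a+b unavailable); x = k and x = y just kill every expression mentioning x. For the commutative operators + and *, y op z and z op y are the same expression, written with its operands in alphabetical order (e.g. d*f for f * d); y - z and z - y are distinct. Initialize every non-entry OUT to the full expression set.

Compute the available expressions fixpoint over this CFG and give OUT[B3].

Answer: {f-e}

Working:
Per-block solution:
  B0:   IN={}   OUT={}
  B1:   IN={}   OUT={b*e}
  B2:   IN={b*e}   OUT={b+f, f-e}
  B3:   IN={b+f, f-e}   OUT={f-e}
  B4:   IN={}   OUT={d*e}
  B5:   IN={}   OUT={}
  B6:   IN={}   OUT={}

Merge at B3: IN[B3] = OUT[B2] = {b+f, f-e}
Applying B3's transfer function to that IN value gives OUT[B3] (row B3 above).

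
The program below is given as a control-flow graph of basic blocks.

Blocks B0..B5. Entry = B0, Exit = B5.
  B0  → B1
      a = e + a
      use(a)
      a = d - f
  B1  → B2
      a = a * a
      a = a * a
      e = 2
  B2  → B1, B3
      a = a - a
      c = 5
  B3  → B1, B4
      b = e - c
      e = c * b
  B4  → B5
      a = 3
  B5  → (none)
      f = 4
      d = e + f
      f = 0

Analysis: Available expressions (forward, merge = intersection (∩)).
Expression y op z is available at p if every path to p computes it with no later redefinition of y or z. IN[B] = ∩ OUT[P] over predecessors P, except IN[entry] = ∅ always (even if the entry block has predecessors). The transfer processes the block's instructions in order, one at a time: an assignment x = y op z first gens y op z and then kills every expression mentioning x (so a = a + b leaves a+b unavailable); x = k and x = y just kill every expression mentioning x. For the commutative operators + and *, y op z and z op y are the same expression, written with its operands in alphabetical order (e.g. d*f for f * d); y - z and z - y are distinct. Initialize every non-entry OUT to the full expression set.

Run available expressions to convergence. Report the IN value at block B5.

Per-block solution:
  B0: | IN={} | OUT={d-f}
  B1: | IN={d-f} | OUT={d-f}
  B2: | IN={d-f} | OUT={d-f}
  B3: | IN={d-f} | OUT={b*c, d-f}
  B4: | IN={b*c, d-f} | OUT={b*c, d-f}
  B5: | IN={b*c, d-f} | OUT={b*c}

Merge at B5: IN[B5] = OUT[B4] = {b*c, d-f}

Answer: {b*c, d-f}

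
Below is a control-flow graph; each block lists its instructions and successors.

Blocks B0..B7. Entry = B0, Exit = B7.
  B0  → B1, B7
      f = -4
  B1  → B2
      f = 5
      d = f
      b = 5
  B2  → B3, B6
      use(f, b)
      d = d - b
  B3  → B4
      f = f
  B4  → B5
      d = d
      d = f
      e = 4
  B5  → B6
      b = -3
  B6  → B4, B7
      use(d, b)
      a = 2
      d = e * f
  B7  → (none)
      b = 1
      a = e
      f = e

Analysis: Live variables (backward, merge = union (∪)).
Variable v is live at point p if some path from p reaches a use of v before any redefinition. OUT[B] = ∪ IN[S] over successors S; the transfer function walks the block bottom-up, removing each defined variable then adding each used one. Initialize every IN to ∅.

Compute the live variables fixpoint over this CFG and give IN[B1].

Answer: {e}

Trace:
Converged values:
  B0:  IN={e}  OUT={e}
  B1:  IN={e}  OUT={b, d, e, f}
  B2:  IN={b, d, e, f}  OUT={b, d, e, f}
  B3:  IN={d, f}  OUT={d, f}
  B4:  IN={d, f}  OUT={d, e, f}
  B5:  IN={d, e, f}  OUT={b, d, e, f}
  B6:  IN={b, d, e, f}  OUT={d, e, f}
  B7:  IN={e}  OUT={}

Merge at B1: OUT[B1] = IN[B2] = {b, d, e, f}
Applying B1's transfer function to that OUT value gives IN[B1] (row B1 above).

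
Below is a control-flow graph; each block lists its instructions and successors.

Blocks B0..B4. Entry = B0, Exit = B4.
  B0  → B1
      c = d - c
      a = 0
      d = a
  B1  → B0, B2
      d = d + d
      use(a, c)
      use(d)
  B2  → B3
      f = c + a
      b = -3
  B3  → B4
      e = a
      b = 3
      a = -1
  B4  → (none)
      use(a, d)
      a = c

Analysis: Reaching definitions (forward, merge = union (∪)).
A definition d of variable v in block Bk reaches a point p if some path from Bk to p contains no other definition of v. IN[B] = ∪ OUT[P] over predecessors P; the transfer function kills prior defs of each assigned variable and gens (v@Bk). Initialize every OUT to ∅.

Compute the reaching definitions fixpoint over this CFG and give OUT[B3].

Converged values:
  B0:  IN={a@B0, c@B0, d@B1}  OUT={a@B0, c@B0, d@B0}
  B1:  IN={a@B0, c@B0, d@B0}  OUT={a@B0, c@B0, d@B1}
  B2:  IN={a@B0, c@B0, d@B1}  OUT={a@B0, b@B2, c@B0, d@B1, f@B2}
  B3:  IN={a@B0, b@B2, c@B0, d@B1, f@B2}  OUT={a@B3, b@B3, c@B0, d@B1, e@B3, f@B2}
  B4:  IN={a@B3, b@B3, c@B0, d@B1, e@B3, f@B2}  OUT={a@B4, b@B3, c@B0, d@B1, e@B3, f@B2}

Merge at B3: IN[B3] = OUT[B2] = {a@B0, b@B2, c@B0, d@B1, f@B2}
Applying B3's transfer function to that IN value gives OUT[B3] (row B3 above).

Answer: {a@B3, b@B3, c@B0, d@B1, e@B3, f@B2}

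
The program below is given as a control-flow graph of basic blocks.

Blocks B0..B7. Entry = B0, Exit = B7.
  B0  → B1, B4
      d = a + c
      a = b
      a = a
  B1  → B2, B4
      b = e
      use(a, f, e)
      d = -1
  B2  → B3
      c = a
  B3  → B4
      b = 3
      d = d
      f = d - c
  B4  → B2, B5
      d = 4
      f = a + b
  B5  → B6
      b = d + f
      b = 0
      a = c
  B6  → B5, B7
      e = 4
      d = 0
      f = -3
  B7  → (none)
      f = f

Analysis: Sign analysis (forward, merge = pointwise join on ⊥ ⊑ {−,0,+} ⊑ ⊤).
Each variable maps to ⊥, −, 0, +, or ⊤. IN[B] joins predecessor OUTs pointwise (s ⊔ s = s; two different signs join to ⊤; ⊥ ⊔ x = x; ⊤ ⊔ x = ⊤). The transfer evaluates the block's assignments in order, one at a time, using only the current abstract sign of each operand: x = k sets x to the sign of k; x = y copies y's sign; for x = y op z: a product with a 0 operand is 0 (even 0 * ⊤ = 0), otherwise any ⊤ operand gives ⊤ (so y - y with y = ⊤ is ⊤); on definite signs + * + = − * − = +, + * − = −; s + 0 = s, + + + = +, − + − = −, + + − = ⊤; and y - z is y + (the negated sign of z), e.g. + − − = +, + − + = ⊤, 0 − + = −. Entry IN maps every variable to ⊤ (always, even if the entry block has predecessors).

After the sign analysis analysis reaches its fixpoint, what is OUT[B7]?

Fixpoint table:
  B0: | IN=(all ⊤) | OUT=(all ⊤)
  B1: | IN=(all ⊤) | OUT={d:-; rest ⊤}
  B2: | IN=(all ⊤) | OUT=(all ⊤)
  B3: | IN=(all ⊤) | OUT={b:+; rest ⊤}
  B4: | IN=(all ⊤) | OUT={d:+; rest ⊤}
  B5: | IN=(all ⊤) | OUT={b:0; rest ⊤}
  B6: | IN={b:0; rest ⊤} | OUT={b:0, d:0, e:+, f:-; rest ⊤}
  B7: | IN={b:0, d:0, e:+, f:-; rest ⊤} | OUT={b:0, d:0, e:+, f:-; rest ⊤}

Merge at B7: IN[B7] = OUT[B6] = {a: ⊤, b: 0, c: ⊤, d: 0, e: +, f: -}
Applying B7's transfer function to that IN value gives OUT[B7] (row B7 above).

Answer: {a: ⊤, b: 0, c: ⊤, d: 0, e: +, f: -}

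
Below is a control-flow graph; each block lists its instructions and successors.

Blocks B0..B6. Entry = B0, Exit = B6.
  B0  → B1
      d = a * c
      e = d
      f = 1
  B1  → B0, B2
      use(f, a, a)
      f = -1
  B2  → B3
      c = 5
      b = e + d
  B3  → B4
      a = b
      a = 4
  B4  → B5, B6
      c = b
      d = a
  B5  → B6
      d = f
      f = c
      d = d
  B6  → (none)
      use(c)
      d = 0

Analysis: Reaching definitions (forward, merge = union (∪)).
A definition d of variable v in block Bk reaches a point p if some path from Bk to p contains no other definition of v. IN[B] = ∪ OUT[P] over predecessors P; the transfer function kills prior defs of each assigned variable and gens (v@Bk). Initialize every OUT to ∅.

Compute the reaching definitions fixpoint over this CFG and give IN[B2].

Fixpoint table:
  B0:   IN={d@B0, e@B0, f@B1}   OUT={d@B0, e@B0, f@B0}
  B1:   IN={d@B0, e@B0, f@B0}   OUT={d@B0, e@B0, f@B1}
  B2:   IN={d@B0, e@B0, f@B1}   OUT={b@B2, c@B2, d@B0, e@B0, f@B1}
  B3:   IN={b@B2, c@B2, d@B0, e@B0, f@B1}   OUT={a@B3, b@B2, c@B2, d@B0, e@B0, f@B1}
  B4:   IN={a@B3, b@B2, c@B2, d@B0, e@B0, f@B1}   OUT={a@B3, b@B2, c@B4, d@B4, e@B0, f@B1}
  B5:   IN={a@B3, b@B2, c@B4, d@B4, e@B0, f@B1}   OUT={a@B3, b@B2, c@B4, d@B5, e@B0, f@B5}
  B6:   IN={a@B3, b@B2, c@B4, d@B4, d@B5, e@B0, f@B1, f@B5}   OUT={a@B3, b@B2, c@B4, d@B6, e@B0, f@B1, f@B5}

Merge at B2: IN[B2] = OUT[B1] = {d@B0, e@B0, f@B1}

Answer: {d@B0, e@B0, f@B1}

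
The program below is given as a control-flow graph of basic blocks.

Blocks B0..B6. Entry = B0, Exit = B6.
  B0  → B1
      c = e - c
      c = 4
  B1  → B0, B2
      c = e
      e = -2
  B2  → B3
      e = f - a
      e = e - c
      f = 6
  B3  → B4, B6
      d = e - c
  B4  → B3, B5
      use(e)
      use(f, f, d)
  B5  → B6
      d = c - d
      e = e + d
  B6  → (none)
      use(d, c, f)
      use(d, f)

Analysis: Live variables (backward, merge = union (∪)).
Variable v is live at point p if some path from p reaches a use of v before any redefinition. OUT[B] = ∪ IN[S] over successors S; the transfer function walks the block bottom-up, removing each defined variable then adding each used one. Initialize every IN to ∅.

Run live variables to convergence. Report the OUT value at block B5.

Answer: {c, d, f}

Derivation:
Per-block solution:
  B0:   IN={a, c, e, f}   OUT={a, e, f}
  B1:   IN={a, e, f}   OUT={a, c, e, f}
  B2:   IN={a, c, f}   OUT={c, e, f}
  B3:   IN={c, e, f}   OUT={c, d, e, f}
  B4:   IN={c, d, e, f}   OUT={c, d, e, f}
  B5:   IN={c, d, e, f}   OUT={c, d, f}
  B6:   IN={c, d, f}   OUT={}

Merge at B5: OUT[B5] = IN[B6] = {c, d, f}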